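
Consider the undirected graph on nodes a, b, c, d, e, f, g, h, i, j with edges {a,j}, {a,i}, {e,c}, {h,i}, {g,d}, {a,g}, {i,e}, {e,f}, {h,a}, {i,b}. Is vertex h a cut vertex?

Deleting h leaves 1 component (was 1) (its neighbors a, i remain connected to each other), so h is not a cut vertex.

No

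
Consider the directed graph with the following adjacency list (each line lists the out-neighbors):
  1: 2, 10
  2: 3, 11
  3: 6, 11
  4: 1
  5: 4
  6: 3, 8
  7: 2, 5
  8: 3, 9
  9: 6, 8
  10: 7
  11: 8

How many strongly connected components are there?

{3, 6, 8, 9, 11} are all mutually reachable — one SCC of size 5.
{1, 4, 5, 7, 10} are all mutually reachable — one SCC of size 5.
{2} is an SCC by itself.
That gives 3 strongly connected components.

3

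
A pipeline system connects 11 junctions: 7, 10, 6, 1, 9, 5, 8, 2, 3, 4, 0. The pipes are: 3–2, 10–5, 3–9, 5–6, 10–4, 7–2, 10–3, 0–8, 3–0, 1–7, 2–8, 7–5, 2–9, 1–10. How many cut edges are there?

2

The edges on the cycle 1-7-2-3-10-1 are not bridges since each lies on that cycle.
But removing 6–5 disconnects 6 from 5; removing 10–4 disconnects 10 from 4 — these are bridges.
That makes 2 bridges.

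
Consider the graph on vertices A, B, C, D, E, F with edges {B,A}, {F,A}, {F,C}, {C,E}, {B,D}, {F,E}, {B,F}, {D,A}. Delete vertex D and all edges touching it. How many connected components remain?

1

With D gone, the remaining components are: {A, B, C, E, F}.
That is 1 component.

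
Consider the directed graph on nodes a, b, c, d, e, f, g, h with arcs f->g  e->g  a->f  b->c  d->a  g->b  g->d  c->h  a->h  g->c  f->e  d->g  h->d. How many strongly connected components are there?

{a, b, c, d, e, f, g, h} are all mutually reachable — one SCC of size 8.
That gives 1 strongly connected component.

1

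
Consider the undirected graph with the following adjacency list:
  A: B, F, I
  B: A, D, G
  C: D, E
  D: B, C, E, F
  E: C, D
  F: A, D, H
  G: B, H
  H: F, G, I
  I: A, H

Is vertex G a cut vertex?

No

Deleting G leaves 1 component (was 1) (its neighbors B, H remain connected to each other), so G is not a cut vertex.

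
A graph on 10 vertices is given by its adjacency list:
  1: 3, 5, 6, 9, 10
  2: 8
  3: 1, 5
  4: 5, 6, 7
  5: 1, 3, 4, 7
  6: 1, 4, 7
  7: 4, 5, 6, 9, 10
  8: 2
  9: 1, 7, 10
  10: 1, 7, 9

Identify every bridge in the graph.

2-8

The edges on the cycle 1-9-10-1 are not bridges since each lies on that cycle.
But removing 2-8 disconnects 2 from 8 — this is a bridge.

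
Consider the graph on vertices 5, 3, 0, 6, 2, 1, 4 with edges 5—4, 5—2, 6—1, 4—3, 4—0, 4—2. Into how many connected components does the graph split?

2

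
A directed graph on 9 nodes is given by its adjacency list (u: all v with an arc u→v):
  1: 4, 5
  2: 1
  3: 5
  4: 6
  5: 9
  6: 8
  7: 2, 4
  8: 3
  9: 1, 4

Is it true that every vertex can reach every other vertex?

There is no directed path from 8 to 2, so the graph is not strongly connected.

No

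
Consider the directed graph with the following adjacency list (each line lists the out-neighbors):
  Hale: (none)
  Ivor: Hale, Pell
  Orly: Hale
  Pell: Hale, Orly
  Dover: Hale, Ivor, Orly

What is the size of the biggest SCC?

{Hale} is an SCC by itself.
{Pell} is an SCC by itself.
{Ivor} is an SCC by itself.
{Dover} is an SCC by itself.
{Orly} is an SCC by itself.
The largest has 1 vertex.

1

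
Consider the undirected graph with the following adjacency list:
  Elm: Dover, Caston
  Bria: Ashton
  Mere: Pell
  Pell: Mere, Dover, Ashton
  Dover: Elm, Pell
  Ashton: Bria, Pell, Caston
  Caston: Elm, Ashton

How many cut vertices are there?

2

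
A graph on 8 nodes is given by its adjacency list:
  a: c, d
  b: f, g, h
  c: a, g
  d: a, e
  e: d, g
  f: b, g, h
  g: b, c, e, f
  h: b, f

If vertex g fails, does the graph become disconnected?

Deleting g raises the number of components from 1 to 2, so g is a cut vertex.

Yes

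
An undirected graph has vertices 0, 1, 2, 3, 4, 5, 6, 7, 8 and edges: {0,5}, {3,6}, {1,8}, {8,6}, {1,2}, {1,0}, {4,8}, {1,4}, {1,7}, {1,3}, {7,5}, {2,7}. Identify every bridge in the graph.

The edges on the cycle 1-2-7-1 are not bridges since each lies on that cycle.
Every edge lies on some cycle, so there are no bridges.

none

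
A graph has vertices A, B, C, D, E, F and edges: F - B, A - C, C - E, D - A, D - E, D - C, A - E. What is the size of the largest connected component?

4

Starting from B we can reach B, F. That is one component of size 2.
Starting from A we can reach A, C, D, E. That is one component of size 4.
The largest has 4 vertices.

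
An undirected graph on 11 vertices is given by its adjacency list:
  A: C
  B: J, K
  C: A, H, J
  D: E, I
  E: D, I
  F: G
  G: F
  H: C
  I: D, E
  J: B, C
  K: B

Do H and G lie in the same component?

The component containing H is {A, B, C, H, J, K}, and G is not in it.

No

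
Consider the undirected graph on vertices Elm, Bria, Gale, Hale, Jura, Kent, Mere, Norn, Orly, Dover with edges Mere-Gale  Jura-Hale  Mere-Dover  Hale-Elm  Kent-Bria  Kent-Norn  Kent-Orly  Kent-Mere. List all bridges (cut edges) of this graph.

removing Norn-Kent disconnects Norn from Kent; removing Orly-Kent disconnects Orly from Kent; removing Hale-Elm disconnects Hale from Elm; removing Gale-Mere disconnects Gale from Mere — these are bridges.
In total 8 edges are bridges.

Bria-Kent, Dover-Mere, Elm-Hale, Gale-Mere, Hale-Jura, Kent-Mere, Kent-Norn, Kent-Orly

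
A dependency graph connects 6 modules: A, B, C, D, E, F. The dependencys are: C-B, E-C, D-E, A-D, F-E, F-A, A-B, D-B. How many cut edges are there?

The edges on the cycle F-A-D-E-F are not bridges since each lies on that cycle.
Every edge lies on some cycle, so there are no bridges.

0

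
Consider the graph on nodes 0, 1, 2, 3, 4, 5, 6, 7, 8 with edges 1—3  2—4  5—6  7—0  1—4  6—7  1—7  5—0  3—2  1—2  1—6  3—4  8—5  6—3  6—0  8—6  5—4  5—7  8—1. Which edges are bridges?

none

The edges on the cycle 8-5-7-1-8 are not bridges since each lies on that cycle.
Every edge lies on some cycle, so there are no bridges.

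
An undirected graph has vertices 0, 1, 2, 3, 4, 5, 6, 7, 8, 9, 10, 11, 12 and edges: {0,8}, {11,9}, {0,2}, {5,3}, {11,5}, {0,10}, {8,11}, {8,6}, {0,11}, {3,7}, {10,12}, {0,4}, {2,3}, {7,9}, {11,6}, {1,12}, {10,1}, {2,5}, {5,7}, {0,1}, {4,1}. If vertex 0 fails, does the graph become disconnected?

Deleting 0 raises the number of components from 1 to 2, so 0 is a cut vertex.

Yes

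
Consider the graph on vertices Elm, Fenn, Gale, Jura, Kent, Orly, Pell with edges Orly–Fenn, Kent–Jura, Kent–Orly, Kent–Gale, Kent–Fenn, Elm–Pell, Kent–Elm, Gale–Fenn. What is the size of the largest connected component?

7

Starting from Elm we can reach Elm, Fenn, Gale, Jura, Kent, Orly, Pell. That is one component of size 7.
The largest has 7 vertices.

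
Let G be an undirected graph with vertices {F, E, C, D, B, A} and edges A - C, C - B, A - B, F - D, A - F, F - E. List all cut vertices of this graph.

A, F

Removing A increases the component count from 1 to 2, so A is a cut vertex.
Removing F increases the component count from 1 to 3, so F is a cut vertex.
By contrast removing B leaves 1 component; it is not a cut vertex. No other vertex is a cut vertex either.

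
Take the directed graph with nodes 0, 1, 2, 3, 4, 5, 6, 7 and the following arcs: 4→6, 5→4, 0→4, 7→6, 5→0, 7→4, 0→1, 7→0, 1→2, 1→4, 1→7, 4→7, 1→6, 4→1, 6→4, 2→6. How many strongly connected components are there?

3

{0, 1, 2, 4, 6, 7} are all mutually reachable — one SCC of size 6.
{5} is an SCC by itself.
{3} is an SCC by itself.
That gives 3 strongly connected components.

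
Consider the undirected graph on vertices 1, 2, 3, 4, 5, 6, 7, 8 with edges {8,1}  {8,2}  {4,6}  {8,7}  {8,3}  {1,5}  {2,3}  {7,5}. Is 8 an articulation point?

Deleting 8 raises the number of components from 2 to 3, so 8 is a cut vertex.

Yes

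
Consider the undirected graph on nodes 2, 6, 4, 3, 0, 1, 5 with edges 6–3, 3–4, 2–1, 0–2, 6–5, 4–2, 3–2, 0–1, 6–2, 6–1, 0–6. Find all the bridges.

The edges on the cycle 6-3-4-2-6 are not bridges since each lies on that cycle.
But removing 5–6 disconnects 5 from 6 — this is a bridge.

5-6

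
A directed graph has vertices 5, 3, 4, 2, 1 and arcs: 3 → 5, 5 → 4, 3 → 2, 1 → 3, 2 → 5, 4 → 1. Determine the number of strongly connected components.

1

{1, 2, 3, 4, 5} are all mutually reachable — one SCC of size 5.
That gives 1 strongly connected component.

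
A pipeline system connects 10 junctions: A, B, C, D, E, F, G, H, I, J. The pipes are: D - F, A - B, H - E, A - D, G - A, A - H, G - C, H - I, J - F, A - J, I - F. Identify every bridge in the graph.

A-B, A-G, C-G, E-H

The edges on the cycle A-H-I-F-J-A are not bridges since each lies on that cycle.
But removing B - A disconnects B from A; removing G - A disconnects G from A; removing H - E disconnects H from E; removing G - C disconnects G from C — these are bridges.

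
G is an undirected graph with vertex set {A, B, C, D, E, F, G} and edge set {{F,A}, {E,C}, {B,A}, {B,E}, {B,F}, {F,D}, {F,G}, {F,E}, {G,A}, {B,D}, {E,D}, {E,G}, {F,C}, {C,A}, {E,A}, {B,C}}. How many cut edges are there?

The edges on the cycle F-E-C-F are not bridges since each lies on that cycle.
Every edge lies on some cycle, so there are no bridges.

0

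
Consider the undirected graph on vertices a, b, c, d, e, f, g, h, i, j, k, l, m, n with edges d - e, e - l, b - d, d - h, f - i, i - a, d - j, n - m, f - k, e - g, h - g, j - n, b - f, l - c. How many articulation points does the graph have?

8

Removing b increases the component count from 1 to 2, so b is a cut vertex.
Removing d increases the component count from 1 to 3, so d is a cut vertex.
Removing e increases the component count from 1 to 2, so e is a cut vertex.
Likewise f, i, j, l, n are cut vertices.
By contrast removing c leaves 1 component; it is not a cut vertex. No other vertex is a cut vertex either.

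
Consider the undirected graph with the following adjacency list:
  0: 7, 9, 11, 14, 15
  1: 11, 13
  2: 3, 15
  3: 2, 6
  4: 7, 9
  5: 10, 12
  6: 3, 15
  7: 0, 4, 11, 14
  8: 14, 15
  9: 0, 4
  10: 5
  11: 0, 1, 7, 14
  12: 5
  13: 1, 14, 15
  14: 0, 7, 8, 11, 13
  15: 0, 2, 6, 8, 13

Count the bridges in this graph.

2

The edges on the cycle 15-6-3-2-15 are not bridges since each lies on that cycle.
But removing 12-5 disconnects 12 from 5; removing 5-10 disconnects 5 from 10 — these are bridges.
That makes 2 bridges.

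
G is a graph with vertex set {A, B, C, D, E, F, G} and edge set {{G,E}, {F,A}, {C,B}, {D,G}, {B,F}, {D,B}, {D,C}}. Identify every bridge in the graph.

A-F, B-F, D-G, E-G

The edges on the cycle D-C-B-D are not bridges since each lies on that cycle.
But removing G - E disconnects G from E; removing F - A disconnects F from A; removing B - F disconnects B from F; removing D - G disconnects D from G — these are bridges.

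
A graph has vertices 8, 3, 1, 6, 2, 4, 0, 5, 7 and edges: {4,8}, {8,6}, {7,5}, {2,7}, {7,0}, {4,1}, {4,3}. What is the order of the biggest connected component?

5

Starting from 0 we can reach 0, 2, 5, 7. That is one component of size 4.
Starting from 1 we can reach 1, 3, 4, 6, 8. That is one component of size 5.
The largest has 5 vertices.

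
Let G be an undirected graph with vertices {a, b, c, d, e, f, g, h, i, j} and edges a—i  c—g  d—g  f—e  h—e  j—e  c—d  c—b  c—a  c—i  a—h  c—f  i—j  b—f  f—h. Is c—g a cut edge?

No

After removing c—g, the path c-d-g still connects them, so the edge is not a bridge.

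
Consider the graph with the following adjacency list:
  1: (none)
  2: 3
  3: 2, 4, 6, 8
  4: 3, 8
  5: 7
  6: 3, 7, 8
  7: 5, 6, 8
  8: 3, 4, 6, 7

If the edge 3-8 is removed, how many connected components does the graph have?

2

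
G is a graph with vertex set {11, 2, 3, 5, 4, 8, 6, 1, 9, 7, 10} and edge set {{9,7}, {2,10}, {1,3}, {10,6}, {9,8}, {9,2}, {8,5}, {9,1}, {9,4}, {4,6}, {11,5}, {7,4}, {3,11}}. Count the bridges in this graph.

0

The edges on the cycle 9-2-10-6-4-9 are not bridges since each lies on that cycle.
Every edge lies on some cycle, so there are no bridges.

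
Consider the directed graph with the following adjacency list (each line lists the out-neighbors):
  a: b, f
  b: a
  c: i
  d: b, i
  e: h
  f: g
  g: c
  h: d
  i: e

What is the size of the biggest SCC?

9

{a, b, c, d, e, f, g, h, i} are all mutually reachable — one SCC of size 9.
The largest has 9 vertices.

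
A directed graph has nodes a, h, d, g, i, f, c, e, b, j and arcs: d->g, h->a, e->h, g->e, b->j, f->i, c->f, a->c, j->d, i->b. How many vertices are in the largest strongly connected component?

10

{a, b, c, d, e, f, g, h, i, j} are all mutually reachable — one SCC of size 10.
The largest has 10 vertices.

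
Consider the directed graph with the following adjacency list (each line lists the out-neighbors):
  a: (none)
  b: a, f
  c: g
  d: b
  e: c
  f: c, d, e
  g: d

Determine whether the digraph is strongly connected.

No

There is no directed path from a to g, so the graph is not strongly connected.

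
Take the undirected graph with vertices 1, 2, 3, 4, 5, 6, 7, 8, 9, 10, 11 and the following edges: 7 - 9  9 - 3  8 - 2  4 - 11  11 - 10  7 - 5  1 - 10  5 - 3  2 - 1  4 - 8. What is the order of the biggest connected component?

6 is isolated — a component by itself.
Starting from 3 we can reach 3, 5, 7, 9. That is one component of size 4.
Starting from 1 we can reach 1, 2, 4, 8, 10, 11. That is one component of size 6.
The largest has 6 vertices.

6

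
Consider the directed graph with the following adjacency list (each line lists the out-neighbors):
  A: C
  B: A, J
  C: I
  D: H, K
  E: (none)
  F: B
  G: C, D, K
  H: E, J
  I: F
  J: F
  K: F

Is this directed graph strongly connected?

There is no directed path from I to G, so the graph is not strongly connected.

No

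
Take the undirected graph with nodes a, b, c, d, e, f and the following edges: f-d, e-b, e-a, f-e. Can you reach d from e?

Yes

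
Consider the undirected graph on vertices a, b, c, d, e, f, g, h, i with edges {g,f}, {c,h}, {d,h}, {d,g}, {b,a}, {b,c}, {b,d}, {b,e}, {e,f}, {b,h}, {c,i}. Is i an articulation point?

No

Deleting i leaves 1 component (was 1), so i is not a cut vertex.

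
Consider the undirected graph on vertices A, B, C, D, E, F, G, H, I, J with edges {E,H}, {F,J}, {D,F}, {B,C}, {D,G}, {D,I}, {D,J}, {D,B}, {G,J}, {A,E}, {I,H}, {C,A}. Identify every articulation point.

D

Removing D increases the component count from 1 to 2, so D is a cut vertex.
By contrast removing G leaves 1 component; it is not a cut vertex. No other vertex is a cut vertex either.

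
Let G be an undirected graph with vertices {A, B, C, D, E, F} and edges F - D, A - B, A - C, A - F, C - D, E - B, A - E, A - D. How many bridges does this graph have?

The edges on the cycle A-E-B-A are not bridges since each lies on that cycle.
Every edge lies on some cycle, so there are no bridges.

0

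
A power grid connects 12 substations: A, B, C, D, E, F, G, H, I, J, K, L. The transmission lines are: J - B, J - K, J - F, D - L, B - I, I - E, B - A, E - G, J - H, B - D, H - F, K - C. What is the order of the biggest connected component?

12

Starting from A we can reach A, B, C, D, E, F, G, H, I, J, K, L. That is one component of size 12.
The largest has 12 vertices.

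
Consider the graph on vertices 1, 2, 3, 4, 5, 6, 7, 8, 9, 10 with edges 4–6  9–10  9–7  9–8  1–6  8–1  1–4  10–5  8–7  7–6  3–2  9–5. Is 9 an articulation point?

Yes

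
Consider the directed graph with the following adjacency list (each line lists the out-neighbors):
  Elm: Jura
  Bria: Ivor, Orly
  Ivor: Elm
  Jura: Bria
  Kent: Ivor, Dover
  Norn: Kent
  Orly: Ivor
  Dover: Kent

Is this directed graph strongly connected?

No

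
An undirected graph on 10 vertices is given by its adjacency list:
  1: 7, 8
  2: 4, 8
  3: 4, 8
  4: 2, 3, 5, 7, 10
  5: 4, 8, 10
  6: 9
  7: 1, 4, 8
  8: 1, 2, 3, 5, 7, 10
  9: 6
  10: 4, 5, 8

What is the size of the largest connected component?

Starting from 6 we can reach 6, 9. That is one component of size 2.
Starting from 1 we can reach 1, 2, 3, 4, 5, 7, 8, 10. That is one component of size 8.
The largest has 8 vertices.

8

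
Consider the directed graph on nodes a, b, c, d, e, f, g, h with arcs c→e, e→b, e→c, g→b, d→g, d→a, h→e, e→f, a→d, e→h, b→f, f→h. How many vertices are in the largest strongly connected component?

{b, c, e, f, h} are all mutually reachable — one SCC of size 5.
{a, d} are all mutually reachable — one SCC of size 2.
{g} is an SCC by itself.
The largest has 5 vertices.

5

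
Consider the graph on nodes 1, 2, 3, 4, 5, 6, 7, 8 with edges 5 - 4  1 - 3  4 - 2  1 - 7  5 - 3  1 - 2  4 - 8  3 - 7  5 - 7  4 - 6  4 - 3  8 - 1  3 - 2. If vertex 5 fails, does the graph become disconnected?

Deleting 5 leaves 1 component (was 1) (its neighbors 3, 4, 7 remain connected to each other), so 5 is not a cut vertex.

No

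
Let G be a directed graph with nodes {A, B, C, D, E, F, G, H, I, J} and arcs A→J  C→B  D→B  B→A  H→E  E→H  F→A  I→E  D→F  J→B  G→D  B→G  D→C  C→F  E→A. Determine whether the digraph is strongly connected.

There is no directed path from J to H, so the graph is not strongly connected.

No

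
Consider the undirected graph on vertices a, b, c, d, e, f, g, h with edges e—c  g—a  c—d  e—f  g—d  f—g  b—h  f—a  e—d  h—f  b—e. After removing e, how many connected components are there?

With e gone, the remaining components are: {a, b, c, d, f, g, h}.
That is 1 component.

1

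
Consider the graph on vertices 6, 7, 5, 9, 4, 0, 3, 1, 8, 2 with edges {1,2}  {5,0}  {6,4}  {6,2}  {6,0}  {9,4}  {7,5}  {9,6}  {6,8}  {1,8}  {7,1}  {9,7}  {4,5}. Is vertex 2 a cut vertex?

No

Deleting 2 leaves 2 components (was 2), so 2 is not a cut vertex.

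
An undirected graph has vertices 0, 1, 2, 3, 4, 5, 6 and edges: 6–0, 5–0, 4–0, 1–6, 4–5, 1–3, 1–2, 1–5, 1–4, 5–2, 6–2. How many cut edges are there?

The edges on the cycle 1-4-5-1 are not bridges since each lies on that cycle.
But removing 1–3 disconnects 1 from 3 — this is a bridge.

1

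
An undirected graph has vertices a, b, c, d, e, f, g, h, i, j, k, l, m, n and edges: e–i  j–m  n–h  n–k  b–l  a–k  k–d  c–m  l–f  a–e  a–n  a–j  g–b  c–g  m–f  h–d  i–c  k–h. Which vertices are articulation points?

Removing a increases the component count from 1 to 2, so a is a cut vertex.
By contrast removing l leaves 1 component; it is not a cut vertex. No other vertex is a cut vertex either.

a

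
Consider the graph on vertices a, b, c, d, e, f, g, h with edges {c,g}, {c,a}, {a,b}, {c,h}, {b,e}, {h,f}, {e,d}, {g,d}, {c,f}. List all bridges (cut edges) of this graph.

The edges on the cycle c-h-f-c are not bridges since each lies on that cycle.
Every edge lies on some cycle, so there are no bridges.

none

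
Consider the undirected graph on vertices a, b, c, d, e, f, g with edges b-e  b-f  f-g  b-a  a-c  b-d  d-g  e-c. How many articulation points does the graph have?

1

Removing b increases the component count from 1 to 2, so b is a cut vertex.
By contrast removing g leaves 1 component; it is not a cut vertex. No other vertex is a cut vertex either.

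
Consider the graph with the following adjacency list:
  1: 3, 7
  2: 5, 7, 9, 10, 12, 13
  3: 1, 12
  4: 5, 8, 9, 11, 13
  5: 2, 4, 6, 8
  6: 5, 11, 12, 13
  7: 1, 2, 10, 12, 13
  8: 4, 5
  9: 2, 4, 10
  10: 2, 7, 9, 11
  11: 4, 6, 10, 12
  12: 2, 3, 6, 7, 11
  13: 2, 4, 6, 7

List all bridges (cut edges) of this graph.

none

The edges on the cycle 12-2-5-4-9-10-7-12 are not bridges since each lies on that cycle.
Every edge lies on some cycle, so there are no bridges.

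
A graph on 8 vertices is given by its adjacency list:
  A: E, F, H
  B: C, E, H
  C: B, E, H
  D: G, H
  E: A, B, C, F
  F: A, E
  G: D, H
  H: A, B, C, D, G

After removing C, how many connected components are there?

With C gone, the remaining components are: {A, B, D, E, F, G, H}.
That is 1 component.

1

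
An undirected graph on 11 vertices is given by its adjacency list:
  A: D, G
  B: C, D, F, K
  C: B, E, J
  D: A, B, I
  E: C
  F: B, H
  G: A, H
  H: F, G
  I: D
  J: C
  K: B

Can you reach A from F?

From F we can reach A, B, C, D, E, F, G, H, I, J, K, which includes A.

Yes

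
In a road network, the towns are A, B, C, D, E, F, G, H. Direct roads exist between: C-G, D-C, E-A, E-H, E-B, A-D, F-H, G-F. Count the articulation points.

Removing E increases the component count from 1 to 2, so E is a cut vertex.
By contrast removing A leaves 1 component; it is not a cut vertex. No other vertex is a cut vertex either.

1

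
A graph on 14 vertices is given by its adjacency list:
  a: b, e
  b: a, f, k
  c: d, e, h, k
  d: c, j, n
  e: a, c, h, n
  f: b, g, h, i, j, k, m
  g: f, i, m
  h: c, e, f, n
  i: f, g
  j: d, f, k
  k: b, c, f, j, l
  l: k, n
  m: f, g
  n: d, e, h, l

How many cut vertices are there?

1

Removing f increases the component count from 1 to 2, so f is a cut vertex.
By contrast removing m leaves 1 component; it is not a cut vertex. No other vertex is a cut vertex either.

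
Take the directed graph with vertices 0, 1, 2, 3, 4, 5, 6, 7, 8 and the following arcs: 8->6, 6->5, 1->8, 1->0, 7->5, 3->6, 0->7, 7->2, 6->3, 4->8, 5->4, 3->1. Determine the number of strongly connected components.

2

{0, 1, 3, 4, 5, 6, 7, 8} are all mutually reachable — one SCC of size 8.
{2} is an SCC by itself.
That gives 2 strongly connected components.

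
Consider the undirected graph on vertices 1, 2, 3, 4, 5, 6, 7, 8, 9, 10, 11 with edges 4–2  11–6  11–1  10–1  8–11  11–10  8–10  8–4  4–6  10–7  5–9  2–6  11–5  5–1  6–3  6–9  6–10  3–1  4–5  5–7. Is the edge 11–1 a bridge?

No

After removing 11–1, the path 11-5-1 still connects them, so the edge is not a bridge.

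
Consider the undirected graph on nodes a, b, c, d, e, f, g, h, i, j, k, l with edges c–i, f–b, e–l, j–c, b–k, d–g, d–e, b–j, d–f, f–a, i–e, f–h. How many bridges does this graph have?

The edges on the cycle d-f-b-j-c-i-e-d are not bridges since each lies on that cycle.
But removing f–a disconnects f from a; removing l–e disconnects l from e; removing h–f disconnects h from f; removing d–g disconnects d from g — these are bridges.
In total 5 edges are bridges.

5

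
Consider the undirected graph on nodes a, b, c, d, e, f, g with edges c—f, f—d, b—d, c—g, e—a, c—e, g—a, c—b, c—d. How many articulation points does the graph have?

Removing c increases the component count from 1 to 2, so c is a cut vertex.
By contrast removing e leaves 1 component; it is not a cut vertex. No other vertex is a cut vertex either.

1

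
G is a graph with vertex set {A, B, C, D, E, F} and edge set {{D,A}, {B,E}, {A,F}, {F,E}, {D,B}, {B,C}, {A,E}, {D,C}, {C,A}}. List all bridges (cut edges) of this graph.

none

The edges on the cycle D-B-C-D are not bridges since each lies on that cycle.
Every edge lies on some cycle, so there are no bridges.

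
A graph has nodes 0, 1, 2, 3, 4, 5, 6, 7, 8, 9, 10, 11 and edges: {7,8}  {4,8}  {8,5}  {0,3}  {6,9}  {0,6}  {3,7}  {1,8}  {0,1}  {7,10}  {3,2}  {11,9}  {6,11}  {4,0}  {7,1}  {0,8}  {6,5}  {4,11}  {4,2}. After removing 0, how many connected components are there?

With 0 gone, the remaining components are: {1, 2, 3, 4, 5, 6, 7, 8, 9, 10, 11}.
That is 1 component.

1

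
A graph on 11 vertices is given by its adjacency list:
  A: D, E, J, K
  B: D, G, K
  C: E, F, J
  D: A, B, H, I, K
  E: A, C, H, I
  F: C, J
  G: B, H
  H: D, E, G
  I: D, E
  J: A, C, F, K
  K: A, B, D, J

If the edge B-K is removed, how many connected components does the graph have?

B and K are still connected via B-D-K, so the component count stays at 1.

1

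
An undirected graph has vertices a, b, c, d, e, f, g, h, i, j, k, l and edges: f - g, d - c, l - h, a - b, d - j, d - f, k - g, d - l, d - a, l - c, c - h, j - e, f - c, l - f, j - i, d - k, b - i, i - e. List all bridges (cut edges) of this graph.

none

The edges on the cycle d-l-h-c-d are not bridges since each lies on that cycle.
Every edge lies on some cycle, so there are no bridges.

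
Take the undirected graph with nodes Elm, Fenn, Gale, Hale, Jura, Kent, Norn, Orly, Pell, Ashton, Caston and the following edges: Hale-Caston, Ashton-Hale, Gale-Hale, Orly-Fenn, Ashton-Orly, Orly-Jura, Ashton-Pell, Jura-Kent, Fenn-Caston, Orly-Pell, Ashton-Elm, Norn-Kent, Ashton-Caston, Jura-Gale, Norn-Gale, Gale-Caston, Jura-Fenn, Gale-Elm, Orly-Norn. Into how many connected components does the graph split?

Starting from Elm we can reach Elm, Fenn, Gale, Hale, Jura, Kent, Norn, Orly, Pell, Ashton, Caston. That is one component of size 11.
Total: 1 component.

1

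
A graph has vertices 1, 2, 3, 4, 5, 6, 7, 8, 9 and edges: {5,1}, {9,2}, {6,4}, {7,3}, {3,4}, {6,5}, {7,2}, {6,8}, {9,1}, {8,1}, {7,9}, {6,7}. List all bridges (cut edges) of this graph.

none

The edges on the cycle 7-9-2-7 are not bridges since each lies on that cycle.
Every edge lies on some cycle, so there are no bridges.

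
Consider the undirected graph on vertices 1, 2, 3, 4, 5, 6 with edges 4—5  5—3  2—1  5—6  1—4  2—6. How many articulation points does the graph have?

1

Removing 5 increases the component count from 1 to 2, so 5 is a cut vertex.
By contrast removing 3 leaves 1 component; it is not a cut vertex. No other vertex is a cut vertex either.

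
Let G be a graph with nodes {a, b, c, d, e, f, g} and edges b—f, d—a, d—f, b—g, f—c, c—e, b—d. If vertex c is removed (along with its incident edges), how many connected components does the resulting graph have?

2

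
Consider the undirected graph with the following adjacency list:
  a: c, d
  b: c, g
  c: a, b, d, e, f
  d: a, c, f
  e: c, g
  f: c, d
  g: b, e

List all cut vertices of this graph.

c

Removing c increases the component count from 1 to 2, so c is a cut vertex.
By contrast removing f leaves 1 component; it is not a cut vertex. No other vertex is a cut vertex either.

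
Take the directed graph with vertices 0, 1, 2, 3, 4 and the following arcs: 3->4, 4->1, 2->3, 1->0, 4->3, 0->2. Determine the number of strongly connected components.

1

{0, 1, 2, 3, 4} are all mutually reachable — one SCC of size 5.
That gives 1 strongly connected component.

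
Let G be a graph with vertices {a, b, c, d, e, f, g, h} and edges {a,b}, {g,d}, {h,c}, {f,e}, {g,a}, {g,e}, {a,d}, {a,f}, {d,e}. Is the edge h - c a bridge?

Removing h - c leaves no path between h and c: the component count goes from 2 to 3. So it is a bridge.

Yes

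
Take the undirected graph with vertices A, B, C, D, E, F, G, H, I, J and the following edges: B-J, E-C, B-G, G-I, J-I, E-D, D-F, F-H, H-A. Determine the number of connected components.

2

Starting from B we can reach B, G, I, J. That is one component of size 4.
Starting from A we can reach A, C, D, E, F, H. That is one component of size 6.
Total: 2 components.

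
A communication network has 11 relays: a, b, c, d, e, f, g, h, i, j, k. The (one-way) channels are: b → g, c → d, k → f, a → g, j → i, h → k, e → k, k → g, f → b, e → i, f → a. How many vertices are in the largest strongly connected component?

1

{e} is an SCC by itself.
{b} is an SCC by itself.
{i} is an SCC by itself.
{j} is an SCC by itself.
{f} is an SCC by itself.
(and 6 more singleton SCCs)
The largest has 1 vertex.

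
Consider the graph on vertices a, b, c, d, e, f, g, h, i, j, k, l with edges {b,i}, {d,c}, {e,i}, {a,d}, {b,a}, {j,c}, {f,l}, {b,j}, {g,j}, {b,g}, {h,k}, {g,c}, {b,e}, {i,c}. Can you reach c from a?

From a we can reach a, b, c, d, e, g, i, j, which includes c.

Yes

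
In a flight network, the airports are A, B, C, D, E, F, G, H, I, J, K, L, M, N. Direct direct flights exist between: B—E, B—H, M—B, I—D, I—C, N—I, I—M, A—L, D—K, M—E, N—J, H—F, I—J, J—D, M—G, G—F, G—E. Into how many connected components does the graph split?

2

Starting from A we can reach A, L. That is one component of size 2.
Starting from B we can reach B, C, D, E, F, G, H, I, J, K, M, N. That is one component of size 12.
Total: 2 components.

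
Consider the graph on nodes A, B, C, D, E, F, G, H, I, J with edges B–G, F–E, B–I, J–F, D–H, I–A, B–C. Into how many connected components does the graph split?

3

Starting from D we can reach D, H. That is one component of size 2.
Starting from E we can reach E, F, J. That is one component of size 3.
Starting from A we can reach A, B, C, G, I. That is one component of size 5.
Total: 3 components.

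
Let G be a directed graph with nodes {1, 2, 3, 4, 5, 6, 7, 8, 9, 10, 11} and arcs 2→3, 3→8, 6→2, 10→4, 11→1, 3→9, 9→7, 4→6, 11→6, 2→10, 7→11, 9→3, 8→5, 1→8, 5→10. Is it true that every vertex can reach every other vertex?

From 5 we can reach every vertex (1, 2, 3, 4, 5, 6, 7, 8, 9, 10, 11), and every vertex can reach 5 (1, 2, 3, 4, 5, 6, 7, 8, 9, 10, 11). So the whole graph is one strongly connected component.

Yes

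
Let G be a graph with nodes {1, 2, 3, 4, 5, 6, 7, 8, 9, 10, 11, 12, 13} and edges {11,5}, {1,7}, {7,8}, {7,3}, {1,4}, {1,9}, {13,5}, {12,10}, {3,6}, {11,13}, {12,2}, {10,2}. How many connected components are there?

Starting from 5 we can reach 5, 11, 13. That is one component of size 3.
Starting from 2 we can reach 2, 10, 12. That is one component of size 3.
Starting from 1 we can reach 1, 3, 4, 6, 7, 8, 9. That is one component of size 7.
Total: 3 components.

3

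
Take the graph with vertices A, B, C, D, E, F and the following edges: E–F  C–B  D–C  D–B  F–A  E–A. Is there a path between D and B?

From D we can reach B, C, D, which includes B.

Yes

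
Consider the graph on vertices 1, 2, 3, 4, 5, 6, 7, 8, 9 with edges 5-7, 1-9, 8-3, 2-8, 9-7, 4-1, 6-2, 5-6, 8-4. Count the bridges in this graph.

The edges on the cycle 5-6-2-8-4-1-9-7-5 are not bridges since each lies on that cycle.
But removing 3-8 disconnects 3 from 8 — this is a bridge.

1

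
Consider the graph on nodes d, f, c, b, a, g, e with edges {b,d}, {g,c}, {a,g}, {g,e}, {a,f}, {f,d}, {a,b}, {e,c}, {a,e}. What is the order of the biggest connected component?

Starting from a we can reach a, b, c, d, e, f, g. That is one component of size 7.
The largest has 7 vertices.

7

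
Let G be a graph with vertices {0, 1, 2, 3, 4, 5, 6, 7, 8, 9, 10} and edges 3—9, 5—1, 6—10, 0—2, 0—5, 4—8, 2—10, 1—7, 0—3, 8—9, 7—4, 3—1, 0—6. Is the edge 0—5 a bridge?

No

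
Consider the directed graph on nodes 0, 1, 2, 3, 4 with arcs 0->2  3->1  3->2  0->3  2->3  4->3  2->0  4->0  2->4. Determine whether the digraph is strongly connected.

There is no directed path from 1 to 2, so the graph is not strongly connected.

No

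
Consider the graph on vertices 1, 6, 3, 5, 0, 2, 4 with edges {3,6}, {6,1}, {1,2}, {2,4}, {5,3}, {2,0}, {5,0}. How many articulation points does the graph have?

1

Removing 2 increases the component count from 1 to 2, so 2 is a cut vertex.
By contrast removing 1 leaves 1 component; it is not a cut vertex. No other vertex is a cut vertex either.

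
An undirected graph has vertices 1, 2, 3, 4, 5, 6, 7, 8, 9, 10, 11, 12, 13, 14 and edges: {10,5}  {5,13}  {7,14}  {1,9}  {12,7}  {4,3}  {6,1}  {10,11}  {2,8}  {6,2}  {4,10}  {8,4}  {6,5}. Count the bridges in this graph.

7

The edges on the cycle 6-2-8-4-10-5-6 are not bridges since each lies on that cycle.
But removing 10 - 11 disconnects 10 from 11; removing 3 - 4 disconnects 3 from 4; removing 6 - 1 disconnects 6 from 1; removing 12 - 7 disconnects 12 from 7 — these are bridges.
In total 7 edges are bridges.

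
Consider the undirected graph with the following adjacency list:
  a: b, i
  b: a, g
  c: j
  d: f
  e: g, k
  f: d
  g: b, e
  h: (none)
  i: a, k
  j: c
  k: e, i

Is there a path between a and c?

The component containing a is {a, b, e, g, i, k}, and c is not in it.

No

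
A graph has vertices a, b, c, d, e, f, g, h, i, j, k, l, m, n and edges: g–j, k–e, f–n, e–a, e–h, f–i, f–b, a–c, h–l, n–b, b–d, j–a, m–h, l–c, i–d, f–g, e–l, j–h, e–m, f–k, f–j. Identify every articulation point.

Removing f increases the component count from 1 to 2, so f is a cut vertex.
By contrast removing g leaves 1 component; it is not a cut vertex. No other vertex is a cut vertex either.

f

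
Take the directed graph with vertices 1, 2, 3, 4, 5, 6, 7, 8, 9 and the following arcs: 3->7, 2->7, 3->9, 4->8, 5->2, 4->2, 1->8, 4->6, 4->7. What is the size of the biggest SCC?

{5} is an SCC by itself.
{9} is an SCC by itself.
{8} is an SCC by itself.
{6} is an SCC by itself.
{4} is an SCC by itself.
(and 4 more singleton SCCs)
The largest has 1 vertex.

1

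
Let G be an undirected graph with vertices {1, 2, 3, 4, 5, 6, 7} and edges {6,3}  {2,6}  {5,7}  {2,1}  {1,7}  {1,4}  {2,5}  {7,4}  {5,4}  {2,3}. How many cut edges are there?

0

The edges on the cycle 2-6-3-2 are not bridges since each lies on that cycle.
Every edge lies on some cycle, so there are no bridges.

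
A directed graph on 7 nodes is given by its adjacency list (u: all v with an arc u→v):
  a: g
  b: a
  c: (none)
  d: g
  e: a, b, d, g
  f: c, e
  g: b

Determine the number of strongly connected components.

5

{a, b, g} are all mutually reachable — one SCC of size 3.
{e} is an SCC by itself.
{d} is an SCC by itself.
{f} is an SCC by itself.
{c} is an SCC by itself.
That gives 5 strongly connected components.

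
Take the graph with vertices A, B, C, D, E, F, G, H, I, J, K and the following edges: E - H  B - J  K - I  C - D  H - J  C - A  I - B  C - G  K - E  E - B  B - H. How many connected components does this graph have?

F is isolated — a component by itself.
Starting from A we can reach A, C, D, G. That is one component of size 4.
Starting from B we can reach B, E, H, I, J, K. That is one component of size 6.
Total: 3 components.

3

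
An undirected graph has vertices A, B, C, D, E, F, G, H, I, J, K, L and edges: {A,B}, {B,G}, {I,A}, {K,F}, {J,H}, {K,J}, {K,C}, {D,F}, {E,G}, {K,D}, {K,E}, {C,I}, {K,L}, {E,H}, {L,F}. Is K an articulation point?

Yes

Deleting K raises the number of components from 1 to 2, so K is a cut vertex.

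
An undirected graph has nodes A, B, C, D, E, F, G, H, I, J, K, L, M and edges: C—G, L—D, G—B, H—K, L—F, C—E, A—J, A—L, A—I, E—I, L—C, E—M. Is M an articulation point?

No

Deleting M leaves 2 components (was 2), so M is not a cut vertex.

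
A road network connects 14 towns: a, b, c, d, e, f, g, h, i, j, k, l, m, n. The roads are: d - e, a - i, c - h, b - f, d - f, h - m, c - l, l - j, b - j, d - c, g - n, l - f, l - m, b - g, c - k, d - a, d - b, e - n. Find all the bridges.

a-d, a-i, c-k

The edges on the cycle d-b-g-n-e-d are not bridges since each lies on that cycle.
But removing i - a disconnects i from a; removing k - c disconnects k from c; removing d - a disconnects d from a — these are bridges.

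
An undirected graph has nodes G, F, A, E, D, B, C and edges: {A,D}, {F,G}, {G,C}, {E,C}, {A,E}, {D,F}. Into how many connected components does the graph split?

B is isolated — a component by itself.
Starting from A we can reach A, C, D, E, F, G. That is one component of size 6.
Total: 2 components.

2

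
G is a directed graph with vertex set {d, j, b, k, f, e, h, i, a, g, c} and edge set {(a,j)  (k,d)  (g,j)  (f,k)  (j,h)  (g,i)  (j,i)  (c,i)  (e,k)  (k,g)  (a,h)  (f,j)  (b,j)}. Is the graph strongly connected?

No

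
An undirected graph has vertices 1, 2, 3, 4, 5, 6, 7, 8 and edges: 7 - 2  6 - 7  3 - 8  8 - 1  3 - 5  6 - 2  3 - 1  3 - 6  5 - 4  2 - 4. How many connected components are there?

Starting from 1 we can reach 1, 2, 3, 4, 5, 6, 7, 8. That is one component of size 8.
Total: 1 component.

1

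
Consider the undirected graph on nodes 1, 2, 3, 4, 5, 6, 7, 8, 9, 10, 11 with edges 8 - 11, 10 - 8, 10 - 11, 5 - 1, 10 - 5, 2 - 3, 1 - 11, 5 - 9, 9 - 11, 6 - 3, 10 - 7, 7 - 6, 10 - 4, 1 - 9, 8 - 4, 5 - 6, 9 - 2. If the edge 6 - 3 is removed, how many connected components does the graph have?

6 and 3 are still connected via 6-5-9-2-3, so the component count stays at 1.

1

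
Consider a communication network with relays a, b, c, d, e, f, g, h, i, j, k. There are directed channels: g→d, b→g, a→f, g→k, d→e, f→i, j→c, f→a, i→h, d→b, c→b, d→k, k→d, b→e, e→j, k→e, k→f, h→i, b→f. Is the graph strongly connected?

No

There is no directed path from a to k, so the graph is not strongly connected.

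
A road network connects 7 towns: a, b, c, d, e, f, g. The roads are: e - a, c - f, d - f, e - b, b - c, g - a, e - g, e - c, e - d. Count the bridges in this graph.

0

The edges on the cycle e-g-a-e are not bridges since each lies on that cycle.
Every edge lies on some cycle, so there are no bridges.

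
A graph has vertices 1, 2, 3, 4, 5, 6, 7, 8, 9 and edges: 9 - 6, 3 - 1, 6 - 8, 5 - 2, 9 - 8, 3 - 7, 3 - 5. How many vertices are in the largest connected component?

4 is isolated — a component by itself.
Starting from 6 we can reach 6, 8, 9. That is one component of size 3.
Starting from 1 we can reach 1, 2, 3, 5, 7. That is one component of size 5.
The largest has 5 vertices.

5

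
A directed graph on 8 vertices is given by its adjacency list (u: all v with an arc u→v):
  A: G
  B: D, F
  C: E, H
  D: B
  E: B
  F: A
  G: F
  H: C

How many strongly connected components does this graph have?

4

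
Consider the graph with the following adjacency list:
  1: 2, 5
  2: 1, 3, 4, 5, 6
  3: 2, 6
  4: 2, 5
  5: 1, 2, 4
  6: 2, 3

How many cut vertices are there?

1

Removing 2 increases the component count from 1 to 2, so 2 is a cut vertex.
By contrast removing 3 leaves 1 component; it is not a cut vertex. No other vertex is a cut vertex either.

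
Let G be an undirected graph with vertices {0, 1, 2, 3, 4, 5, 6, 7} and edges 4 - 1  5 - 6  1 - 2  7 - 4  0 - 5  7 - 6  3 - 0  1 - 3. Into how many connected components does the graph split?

Starting from 0 we can reach 0, 1, 2, 3, 4, 5, 6, 7. That is one component of size 8.
Total: 1 component.

1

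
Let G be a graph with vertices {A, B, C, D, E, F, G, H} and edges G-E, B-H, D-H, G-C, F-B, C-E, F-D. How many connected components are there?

A is isolated — a component by itself.
Starting from C we can reach C, E, G. That is one component of size 3.
Starting from B we can reach B, D, F, H. That is one component of size 4.
Total: 3 components.

3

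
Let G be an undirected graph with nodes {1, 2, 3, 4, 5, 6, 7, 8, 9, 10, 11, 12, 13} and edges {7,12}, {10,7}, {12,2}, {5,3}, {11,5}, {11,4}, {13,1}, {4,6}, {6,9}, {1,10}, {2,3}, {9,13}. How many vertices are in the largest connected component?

8 is isolated — a component by itself.
Starting from 1 we can reach 1, 2, 3, 4, 5, 6, 7, 9, 10, 11, 12, 13. That is one component of size 12.
The largest has 12 vertices.

12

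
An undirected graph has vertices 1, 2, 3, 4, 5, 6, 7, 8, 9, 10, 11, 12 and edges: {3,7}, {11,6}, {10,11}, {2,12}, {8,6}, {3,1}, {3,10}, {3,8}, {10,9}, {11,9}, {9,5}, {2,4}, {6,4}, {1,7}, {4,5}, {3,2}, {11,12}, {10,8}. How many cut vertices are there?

1

Removing 3 increases the component count from 1 to 2, so 3 is a cut vertex.
By contrast removing 2 leaves 1 component; it is not a cut vertex. No other vertex is a cut vertex either.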